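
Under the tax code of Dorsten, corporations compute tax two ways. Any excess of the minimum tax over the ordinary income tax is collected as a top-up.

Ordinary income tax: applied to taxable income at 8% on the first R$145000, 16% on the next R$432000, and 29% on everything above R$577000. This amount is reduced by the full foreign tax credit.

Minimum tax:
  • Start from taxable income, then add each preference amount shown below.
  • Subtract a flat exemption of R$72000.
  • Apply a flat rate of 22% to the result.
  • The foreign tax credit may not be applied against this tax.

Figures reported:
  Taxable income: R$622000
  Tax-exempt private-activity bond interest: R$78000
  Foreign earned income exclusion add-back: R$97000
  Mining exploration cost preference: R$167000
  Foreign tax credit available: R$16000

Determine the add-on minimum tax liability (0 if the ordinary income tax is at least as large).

Minimum tax:
  Adjusted income: R$622000 + R$78000 + R$97000 + R$167000 = R$964000
  Less exemption R$72000 → base R$892000
  R$892000 × 22% = R$196240

Ordinary income tax:
  R$145000 × 8% = R$11600
  R$432000 × 16% = R$69120
  R$45000 × 29% = R$13050
  → R$93770
  Less foreign tax credit R$16000 → R$77770

Excess of minimum tax over ordinary income tax: R$196240 − R$77770 = R$118470.

R$118470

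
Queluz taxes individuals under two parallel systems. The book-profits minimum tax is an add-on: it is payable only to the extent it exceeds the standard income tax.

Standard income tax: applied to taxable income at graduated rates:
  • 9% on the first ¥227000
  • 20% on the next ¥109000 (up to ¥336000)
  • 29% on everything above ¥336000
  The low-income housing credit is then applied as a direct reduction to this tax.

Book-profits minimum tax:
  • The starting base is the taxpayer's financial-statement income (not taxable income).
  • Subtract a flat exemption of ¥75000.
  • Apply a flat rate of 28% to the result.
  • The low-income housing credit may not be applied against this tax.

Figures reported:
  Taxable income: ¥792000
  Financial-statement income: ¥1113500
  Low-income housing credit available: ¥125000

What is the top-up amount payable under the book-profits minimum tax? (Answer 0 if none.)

¥241310

Standard income tax:
  ¥227000 × 9% = ¥20430
  ¥109000 × 20% = ¥21800
  ¥456000 × 29% = ¥132240
  → ¥174470
  Less low-income housing credit ¥125000 → ¥49470

Book-profits minimum tax:
  Base (financial-statement income): ¥1113500
  Less exemption ¥75000 → base ¥1038500
  ¥1038500 × 28% = ¥290780

Excess of book-profits minimum tax over standard income tax: ¥290780 − ¥49470 = ¥241310.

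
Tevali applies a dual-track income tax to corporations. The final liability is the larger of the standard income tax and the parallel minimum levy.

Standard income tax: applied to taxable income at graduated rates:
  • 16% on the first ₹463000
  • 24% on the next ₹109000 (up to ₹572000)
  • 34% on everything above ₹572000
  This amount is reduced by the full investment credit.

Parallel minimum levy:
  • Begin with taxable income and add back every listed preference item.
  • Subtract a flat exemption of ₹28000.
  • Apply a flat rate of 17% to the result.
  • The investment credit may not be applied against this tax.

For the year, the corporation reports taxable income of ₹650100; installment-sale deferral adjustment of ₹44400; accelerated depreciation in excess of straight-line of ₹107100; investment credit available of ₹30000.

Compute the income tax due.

₹131512

Standard income tax:
  ₹463000 × 16% = ₹74080
  ₹109000 × 24% = ₹26160
  ₹78100 × 34% = ₹26554
  → ₹126794
  Less investment credit ₹30000 → ₹96794

Parallel minimum levy:
  Adjusted income: ₹650100 + ₹44400 + ₹107100 = ₹801600
  Less exemption ₹28000 → base ₹773600
  ₹773600 × 17% = ₹131512

₹131512 > ₹96794, so the parallel minimum levy is the binding amount.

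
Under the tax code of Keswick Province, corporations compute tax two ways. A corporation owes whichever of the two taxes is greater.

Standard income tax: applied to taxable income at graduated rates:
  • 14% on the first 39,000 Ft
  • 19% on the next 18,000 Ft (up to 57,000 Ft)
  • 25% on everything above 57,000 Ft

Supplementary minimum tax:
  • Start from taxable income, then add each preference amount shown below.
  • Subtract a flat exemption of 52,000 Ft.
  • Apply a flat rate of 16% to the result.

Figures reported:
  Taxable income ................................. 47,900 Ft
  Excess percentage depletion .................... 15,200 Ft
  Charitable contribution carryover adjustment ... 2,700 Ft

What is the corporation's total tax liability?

Supplementary minimum tax:
  Adjusted income: 47,900 Ft + 15,200 Ft + 2,700 Ft = 65,800 Ft
  Less exemption 52,000 Ft → base 13,800 Ft
  13,800 Ft × 16% = 2,208 Ft

Standard income tax:
  39,000 Ft × 14% = 5,460 Ft
  8,900 Ft × 19% = 1,691 Ft
  → 7,151 Ft

7,151 Ft > 2,208 Ft, so the standard income tax governs.

7,151 Ft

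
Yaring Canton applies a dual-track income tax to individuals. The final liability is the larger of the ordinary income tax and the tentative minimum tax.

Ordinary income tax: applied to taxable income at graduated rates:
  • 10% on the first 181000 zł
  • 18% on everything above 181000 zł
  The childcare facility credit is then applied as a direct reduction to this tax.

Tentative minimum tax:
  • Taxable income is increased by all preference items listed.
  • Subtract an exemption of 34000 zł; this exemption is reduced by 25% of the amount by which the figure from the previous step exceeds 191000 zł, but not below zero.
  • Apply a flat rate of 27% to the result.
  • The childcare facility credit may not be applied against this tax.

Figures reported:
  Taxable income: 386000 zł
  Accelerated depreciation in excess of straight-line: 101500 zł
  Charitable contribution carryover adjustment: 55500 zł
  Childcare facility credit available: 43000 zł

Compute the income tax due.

Tentative minimum tax:
  Adjusted income: 386000 zł + 101500 zł + 55500 zł = 543000 zł
  Exemption: 25% × (543000 zł − 191000 zł) = 88000 zł ≥ 34000 zł, so the exemption is fully phased out
  Base: 543000 zł − 0 zł = 543000 zł
  543000 zł × 27% = 146610 zł

Ordinary income tax:
  181000 zł × 10% = 18100 zł
  205000 zł × 18% = 36900 zł
  → 55000 zł
  Less childcare facility credit 43000 zł → 12000 zł

146610 zł > 12000 zł, so the tentative minimum tax is the binding amount.

146610 zł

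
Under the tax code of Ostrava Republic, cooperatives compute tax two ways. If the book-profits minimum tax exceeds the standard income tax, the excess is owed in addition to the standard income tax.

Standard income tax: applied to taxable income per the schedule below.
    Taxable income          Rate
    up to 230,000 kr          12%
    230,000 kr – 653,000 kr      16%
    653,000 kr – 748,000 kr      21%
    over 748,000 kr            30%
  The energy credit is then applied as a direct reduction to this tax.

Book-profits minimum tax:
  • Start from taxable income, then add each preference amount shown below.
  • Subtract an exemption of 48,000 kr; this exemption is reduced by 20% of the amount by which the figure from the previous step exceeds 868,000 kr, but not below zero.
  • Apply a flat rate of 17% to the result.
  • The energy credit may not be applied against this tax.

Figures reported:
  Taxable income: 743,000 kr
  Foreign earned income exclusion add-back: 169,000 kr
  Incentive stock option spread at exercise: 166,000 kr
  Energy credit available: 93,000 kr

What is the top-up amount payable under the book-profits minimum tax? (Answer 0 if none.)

Book-profits minimum tax:
  Adjusted income: 743,000 kr + 169,000 kr + 166,000 kr = 1,078,000 kr
  Exemption: 48,000 kr − 20% × (1,078,000 kr − 868,000 kr) = 48,000 kr − 42,000 kr = 6,000 kr
  Base: 1,078,000 kr − 6,000 kr = 1,072,000 kr
  1,072,000 kr × 17% = 182,240 kr

Standard income tax:
  230,000 kr × 12% = 27,600 kr
  423,000 kr × 16% = 67,680 kr
  90,000 kr × 21% = 18,900 kr
  → 114,180 kr
  Less energy credit 93,000 kr → 21,180 kr

Excess of book-profits minimum tax over standard income tax: 182,240 kr − 21,180 kr = 161,060 kr.

161,060 kr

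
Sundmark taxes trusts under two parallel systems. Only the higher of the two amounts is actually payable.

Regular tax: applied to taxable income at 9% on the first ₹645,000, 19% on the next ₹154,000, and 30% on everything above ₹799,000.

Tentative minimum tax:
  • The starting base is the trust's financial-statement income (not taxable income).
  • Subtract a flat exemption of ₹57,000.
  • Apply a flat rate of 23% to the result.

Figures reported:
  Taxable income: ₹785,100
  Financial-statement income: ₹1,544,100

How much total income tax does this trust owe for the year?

₹342,033

Regular tax:
  ₹645,000 × 9% = ₹58,050
  ₹140,100 × 19% = ₹26,619
  → ₹84,669

Tentative minimum tax:
  Base (financial-statement income): ₹1,544,100
  Less exemption ₹57,000 → base ₹1,487,100
  ₹1,487,100 × 23% = ₹342,033

₹342,033 > ₹84,669, so the tentative minimum tax is the binding amount.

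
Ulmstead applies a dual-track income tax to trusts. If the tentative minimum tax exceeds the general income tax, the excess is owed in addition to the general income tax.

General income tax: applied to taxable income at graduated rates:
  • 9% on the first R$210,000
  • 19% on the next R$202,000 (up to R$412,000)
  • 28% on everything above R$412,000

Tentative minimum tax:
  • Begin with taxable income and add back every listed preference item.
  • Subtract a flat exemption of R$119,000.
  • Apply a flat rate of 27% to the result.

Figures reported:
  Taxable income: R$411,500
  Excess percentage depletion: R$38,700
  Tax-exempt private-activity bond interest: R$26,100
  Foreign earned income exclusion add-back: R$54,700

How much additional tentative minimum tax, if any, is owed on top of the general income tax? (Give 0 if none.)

General income tax:
  R$210,000 × 9% = R$18,900
  R$201,500 × 19% = R$38,285
  → R$57,185

Tentative minimum tax:
  Adjusted income: R$411,500 + R$38,700 + R$26,100 + R$54,700 = R$531,000
  Less exemption R$119,000 → base R$412,000
  R$412,000 × 27% = R$111,240

Excess of tentative minimum tax over general income tax: R$111,240 − R$57,185 = R$54,055.

R$54,055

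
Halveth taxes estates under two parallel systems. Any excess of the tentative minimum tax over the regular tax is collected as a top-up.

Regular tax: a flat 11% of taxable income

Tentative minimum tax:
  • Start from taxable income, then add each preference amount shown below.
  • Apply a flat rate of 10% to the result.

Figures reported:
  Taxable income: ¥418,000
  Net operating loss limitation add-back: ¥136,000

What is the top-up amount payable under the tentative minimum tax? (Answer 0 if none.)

Regular tax:
  ¥418,000 × 11% = ¥45,980

Tentative minimum tax:
  Adjusted income: ¥418,000 + ¥136,000 = ¥554,000
  ¥554,000 × 10% = ¥55,400

Excess of tentative minimum tax over regular tax: ¥55,400 − ¥45,980 = ¥9,420.

¥9,420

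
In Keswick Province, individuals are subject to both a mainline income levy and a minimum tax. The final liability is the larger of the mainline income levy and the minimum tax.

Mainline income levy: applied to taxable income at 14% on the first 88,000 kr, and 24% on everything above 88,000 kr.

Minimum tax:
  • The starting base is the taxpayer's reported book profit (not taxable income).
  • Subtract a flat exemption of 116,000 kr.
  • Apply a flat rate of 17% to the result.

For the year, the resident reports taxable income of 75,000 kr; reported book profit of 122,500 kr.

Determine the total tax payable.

Mainline income levy:
  75,000 kr × 14% = 10,500 kr

Minimum tax:
  Base (reported book profit): 122,500 kr
  Less exemption 116,000 kr → base 6,500 kr
  6,500 kr × 17% = 1,105 kr

10,500 kr > 1,105 kr, so the mainline income levy governs.

10,500 kr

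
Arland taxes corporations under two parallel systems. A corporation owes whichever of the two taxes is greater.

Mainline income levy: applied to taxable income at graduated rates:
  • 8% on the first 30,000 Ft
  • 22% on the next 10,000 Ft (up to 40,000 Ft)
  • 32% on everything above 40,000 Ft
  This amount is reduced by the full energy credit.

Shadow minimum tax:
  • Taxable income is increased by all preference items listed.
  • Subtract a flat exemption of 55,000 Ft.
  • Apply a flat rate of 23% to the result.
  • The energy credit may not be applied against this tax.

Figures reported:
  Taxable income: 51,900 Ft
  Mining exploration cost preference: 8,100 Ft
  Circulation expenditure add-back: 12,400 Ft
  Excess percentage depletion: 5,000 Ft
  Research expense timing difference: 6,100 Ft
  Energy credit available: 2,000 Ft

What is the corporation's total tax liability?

Mainline income levy:
  30,000 Ft × 8% = 2,400 Ft
  10,000 Ft × 22% = 2,200 Ft
  11,900 Ft × 32% = 3,808 Ft
  → 8,408 Ft
  Less energy credit 2,000 Ft → 6,408 Ft

Shadow minimum tax:
  Adjusted income: 51,900 Ft + 8,100 Ft + 12,400 Ft + 5,000 Ft + 6,100 Ft = 83,500 Ft
  Less exemption 55,000 Ft → base 28,500 Ft
  28,500 Ft × 23% = 6,555 Ft

6,555 Ft > 6,408 Ft, so the shadow minimum tax is the binding amount.

6,555 Ft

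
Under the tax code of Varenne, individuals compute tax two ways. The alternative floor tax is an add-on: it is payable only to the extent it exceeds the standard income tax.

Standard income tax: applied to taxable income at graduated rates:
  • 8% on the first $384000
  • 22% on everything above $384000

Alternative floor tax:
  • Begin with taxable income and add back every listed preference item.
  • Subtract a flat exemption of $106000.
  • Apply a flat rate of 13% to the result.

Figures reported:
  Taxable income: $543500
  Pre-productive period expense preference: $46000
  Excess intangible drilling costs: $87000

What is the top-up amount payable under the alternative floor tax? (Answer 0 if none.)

$8355

Alternative floor tax:
  Adjusted income: $543500 + $46000 + $87000 = $676500
  Less exemption $106000 → base $570500
  $570500 × 13% = $74165

Standard income tax:
  $384000 × 8% = $30720
  $159500 × 22% = $35090
  → $65810

Excess of alternative floor tax over standard income tax: $74165 − $65810 = $8355.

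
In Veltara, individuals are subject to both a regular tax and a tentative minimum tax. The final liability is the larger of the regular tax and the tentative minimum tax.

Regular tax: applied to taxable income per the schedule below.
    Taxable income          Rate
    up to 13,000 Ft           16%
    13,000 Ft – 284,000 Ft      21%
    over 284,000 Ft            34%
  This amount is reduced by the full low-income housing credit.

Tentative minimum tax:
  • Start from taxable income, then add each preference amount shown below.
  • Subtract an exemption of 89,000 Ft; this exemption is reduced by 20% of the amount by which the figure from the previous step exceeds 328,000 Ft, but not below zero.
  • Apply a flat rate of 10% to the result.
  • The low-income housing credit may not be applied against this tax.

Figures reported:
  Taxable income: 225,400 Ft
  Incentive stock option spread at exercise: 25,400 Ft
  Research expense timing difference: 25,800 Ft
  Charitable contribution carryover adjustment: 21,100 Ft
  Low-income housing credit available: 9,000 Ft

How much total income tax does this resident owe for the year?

Tentative minimum tax:
  Adjusted income: 225,400 Ft + 25,400 Ft + 25,800 Ft + 21,100 Ft = 297,700 Ft
  Exemption: 297,700 Ft ≤ 328,000 Ft, so full 89,000 Ft applies
  Base: 297,700 Ft − 89,000 Ft = 208,700 Ft
  208,700 Ft × 10% = 20,870 Ft

Regular tax:
  13,000 Ft × 16% = 2,080 Ft
  212,400 Ft × 21% = 44,604 Ft
  → 46,684 Ft
  Less low-income housing credit 9,000 Ft → 37,684 Ft

37,684 Ft > 20,870 Ft, so the regular tax governs.

37,684 Ft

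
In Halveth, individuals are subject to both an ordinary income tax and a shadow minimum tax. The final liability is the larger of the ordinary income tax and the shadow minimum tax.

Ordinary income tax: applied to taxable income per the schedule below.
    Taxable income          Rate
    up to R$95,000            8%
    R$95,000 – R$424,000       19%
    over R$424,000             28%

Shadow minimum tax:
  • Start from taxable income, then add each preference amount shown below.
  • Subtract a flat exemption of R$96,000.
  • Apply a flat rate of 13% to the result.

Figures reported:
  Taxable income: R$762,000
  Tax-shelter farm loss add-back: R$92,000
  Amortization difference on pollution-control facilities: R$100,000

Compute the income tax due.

R$164,750

Shadow minimum tax:
  Adjusted income: R$762,000 + R$92,000 + R$100,000 = R$954,000
  Less exemption R$96,000 → base R$858,000
  R$858,000 × 13% = R$111,540

Ordinary income tax:
  R$95,000 × 8% = R$7,600
  R$329,000 × 19% = R$62,510
  R$338,000 × 28% = R$94,640
  → R$164,750

R$164,750 > R$111,540, so the ordinary income tax governs.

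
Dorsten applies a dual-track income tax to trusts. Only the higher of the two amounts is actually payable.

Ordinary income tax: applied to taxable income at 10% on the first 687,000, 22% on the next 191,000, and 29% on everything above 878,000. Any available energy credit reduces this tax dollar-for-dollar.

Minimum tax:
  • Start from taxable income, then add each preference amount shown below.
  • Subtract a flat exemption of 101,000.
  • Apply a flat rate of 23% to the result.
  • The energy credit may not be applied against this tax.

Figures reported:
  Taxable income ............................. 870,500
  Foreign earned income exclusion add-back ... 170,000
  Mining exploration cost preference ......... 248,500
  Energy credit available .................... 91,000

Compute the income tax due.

273,240

Ordinary income tax:
  687,000 × 10% = 68,700
  183,500 × 22% = 40,370
  → 109,070
  Less energy credit 91,000 → 18,070

Minimum tax:
  Adjusted income: 870,500 + 170,000 + 248,500 = 1,289,000
  Less exemption 101,000 → base 1,188,000
  1,188,000 × 23% = 273,240

273,240 > 18,070, so the minimum tax is the binding amount.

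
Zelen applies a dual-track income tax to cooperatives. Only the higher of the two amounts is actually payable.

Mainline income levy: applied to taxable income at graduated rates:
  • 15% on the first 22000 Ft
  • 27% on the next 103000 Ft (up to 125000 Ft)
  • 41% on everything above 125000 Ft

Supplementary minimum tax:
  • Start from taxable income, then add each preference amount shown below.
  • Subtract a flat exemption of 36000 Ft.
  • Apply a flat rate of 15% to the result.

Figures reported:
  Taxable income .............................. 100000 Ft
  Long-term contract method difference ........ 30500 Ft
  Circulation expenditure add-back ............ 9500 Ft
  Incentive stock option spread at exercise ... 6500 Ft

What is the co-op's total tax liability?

24360 Ft

Mainline income levy:
  22000 Ft × 15% = 3300 Ft
  78000 Ft × 27% = 21060 Ft
  → 24360 Ft

Supplementary minimum tax:
  Adjusted income: 100000 Ft + 30500 Ft + 9500 Ft + 6500 Ft = 146500 Ft
  Less exemption 36000 Ft → base 110500 Ft
  110500 Ft × 15% = 16575 Ft

24360 Ft > 16575 Ft, so the mainline income levy governs.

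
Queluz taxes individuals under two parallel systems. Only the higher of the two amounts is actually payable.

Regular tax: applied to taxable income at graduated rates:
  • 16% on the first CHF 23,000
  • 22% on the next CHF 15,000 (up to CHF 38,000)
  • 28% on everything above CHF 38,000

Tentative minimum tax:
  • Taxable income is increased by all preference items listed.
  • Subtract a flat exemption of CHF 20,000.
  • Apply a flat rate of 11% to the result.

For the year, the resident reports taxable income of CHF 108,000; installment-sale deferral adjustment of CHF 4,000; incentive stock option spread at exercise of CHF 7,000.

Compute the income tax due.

Regular tax:
  CHF 23,000 × 16% = CHF 3,680
  CHF 15,000 × 22% = CHF 3,300
  CHF 70,000 × 28% = CHF 19,600
  → CHF 26,580

Tentative minimum tax:
  Adjusted income: CHF 108,000 + CHF 4,000 + CHF 7,000 = CHF 119,000
  Less exemption CHF 20,000 → base CHF 99,000
  CHF 99,000 × 11% = CHF 10,890

CHF 26,580 > CHF 10,890, so the regular tax governs.

CHF 26,580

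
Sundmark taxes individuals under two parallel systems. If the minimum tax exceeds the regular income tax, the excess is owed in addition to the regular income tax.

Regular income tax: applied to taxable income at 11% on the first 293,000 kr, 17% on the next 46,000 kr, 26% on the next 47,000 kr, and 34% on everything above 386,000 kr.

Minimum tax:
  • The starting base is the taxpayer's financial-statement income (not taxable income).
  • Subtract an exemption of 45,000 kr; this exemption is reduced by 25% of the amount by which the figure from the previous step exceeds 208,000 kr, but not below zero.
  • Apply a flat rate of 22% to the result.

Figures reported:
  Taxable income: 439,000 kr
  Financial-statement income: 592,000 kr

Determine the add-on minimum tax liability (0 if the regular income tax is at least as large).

59,950 kr

Regular income tax:
  293,000 kr × 11% = 32,230 kr
  46,000 kr × 17% = 7,820 kr
  47,000 kr × 26% = 12,220 kr
  53,000 kr × 34% = 18,020 kr
  → 70,290 kr

Minimum tax:
  Base (financial-statement income): 592,000 kr
  Exemption: 25% × (592,000 kr − 208,000 kr) = 96,000 kr ≥ 45,000 kr, so the exemption is fully phased out
  Base: 592,000 kr − 0 kr = 592,000 kr
  592,000 kr × 22% = 130,240 kr

Excess of minimum tax over regular income tax: 130,240 kr − 70,290 kr = 59,950 kr.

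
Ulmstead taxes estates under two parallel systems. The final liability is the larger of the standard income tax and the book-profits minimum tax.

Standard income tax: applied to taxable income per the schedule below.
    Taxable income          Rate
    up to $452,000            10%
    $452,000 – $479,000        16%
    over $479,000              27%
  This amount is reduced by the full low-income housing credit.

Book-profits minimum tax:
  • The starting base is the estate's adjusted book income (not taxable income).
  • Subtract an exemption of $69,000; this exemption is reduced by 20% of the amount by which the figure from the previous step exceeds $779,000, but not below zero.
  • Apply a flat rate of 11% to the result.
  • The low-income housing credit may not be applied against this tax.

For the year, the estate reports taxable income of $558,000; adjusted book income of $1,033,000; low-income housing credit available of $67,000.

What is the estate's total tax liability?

Book-profits minimum tax:
  Base (adjusted book income): $1,033,000
  Exemption: $69,000 − 20% × ($1,033,000 − $779,000) = $69,000 − $50,800 = $18,200
  Base: $1,033,000 − $18,200 = $1,014,800
  $1,014,800 × 11% = $111,628

Standard income tax:
  $452,000 × 10% = $45,200
  $27,000 × 16% = $4,320
  $79,000 × 27% = $21,330
  → $70,850
  Less low-income housing credit $67,000 → $3,850

$111,628 > $3,850, so the book-profits minimum tax is the binding amount.

$111,628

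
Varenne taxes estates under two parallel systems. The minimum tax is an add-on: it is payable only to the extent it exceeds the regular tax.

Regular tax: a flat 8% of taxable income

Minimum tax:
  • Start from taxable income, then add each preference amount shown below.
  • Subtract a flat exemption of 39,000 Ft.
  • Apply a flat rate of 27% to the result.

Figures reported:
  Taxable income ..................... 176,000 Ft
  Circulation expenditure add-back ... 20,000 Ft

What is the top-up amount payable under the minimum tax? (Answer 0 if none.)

28,310 Ft

Regular tax:
  176,000 Ft × 8% = 14,080 Ft

Minimum tax:
  Adjusted income: 176,000 Ft + 20,000 Ft = 196,000 Ft
  Less exemption 39,000 Ft → base 157,000 Ft
  157,000 Ft × 27% = 42,390 Ft

Excess of minimum tax over regular tax: 42,390 Ft − 14,080 Ft = 28,310 Ft.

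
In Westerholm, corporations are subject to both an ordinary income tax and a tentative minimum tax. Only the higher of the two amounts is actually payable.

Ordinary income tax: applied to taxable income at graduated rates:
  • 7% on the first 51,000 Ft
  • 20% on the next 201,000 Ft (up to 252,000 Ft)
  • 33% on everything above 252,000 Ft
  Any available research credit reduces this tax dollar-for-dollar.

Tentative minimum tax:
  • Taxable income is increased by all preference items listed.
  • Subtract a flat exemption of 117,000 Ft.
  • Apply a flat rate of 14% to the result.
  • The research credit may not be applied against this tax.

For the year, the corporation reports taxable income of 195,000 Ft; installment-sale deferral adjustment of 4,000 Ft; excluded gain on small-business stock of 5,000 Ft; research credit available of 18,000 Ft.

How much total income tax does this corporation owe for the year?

14,370 Ft

Tentative minimum tax:
  Adjusted income: 195,000 Ft + 4,000 Ft + 5,000 Ft = 204,000 Ft
  Less exemption 117,000 Ft → base 87,000 Ft
  87,000 Ft × 14% = 12,180 Ft

Ordinary income tax:
  51,000 Ft × 7% = 3,570 Ft
  144,000 Ft × 20% = 28,800 Ft
  → 32,370 Ft
  Less research credit 18,000 Ft → 14,370 Ft

14,370 Ft > 12,180 Ft, so the ordinary income tax governs.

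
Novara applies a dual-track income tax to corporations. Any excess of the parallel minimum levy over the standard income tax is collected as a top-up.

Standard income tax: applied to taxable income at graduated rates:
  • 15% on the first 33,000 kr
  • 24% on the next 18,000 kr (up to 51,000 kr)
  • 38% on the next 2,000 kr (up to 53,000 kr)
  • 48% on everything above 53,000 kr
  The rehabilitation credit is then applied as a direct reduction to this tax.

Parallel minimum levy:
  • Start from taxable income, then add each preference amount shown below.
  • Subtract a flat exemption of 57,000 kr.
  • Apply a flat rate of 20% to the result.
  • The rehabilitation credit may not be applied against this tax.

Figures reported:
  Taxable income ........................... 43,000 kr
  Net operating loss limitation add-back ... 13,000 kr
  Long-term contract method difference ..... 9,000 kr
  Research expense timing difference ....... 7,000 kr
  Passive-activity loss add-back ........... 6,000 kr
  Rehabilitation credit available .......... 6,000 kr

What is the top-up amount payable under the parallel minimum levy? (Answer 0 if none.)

Parallel minimum levy:
  Adjusted income: 43,000 kr + 13,000 kr + 9,000 kr + 7,000 kr + 6,000 kr = 78,000 kr
  Less exemption 57,000 kr → base 21,000 kr
  21,000 kr × 20% = 4,200 kr

Standard income tax:
  33,000 kr × 15% = 4,950 kr
  10,000 kr × 24% = 2,400 kr
  → 7,350 kr
  Less rehabilitation credit 6,000 kr → 1,350 kr

Excess of parallel minimum levy over standard income tax: 4,200 kr − 1,350 kr = 2,850 kr.

2,850 kr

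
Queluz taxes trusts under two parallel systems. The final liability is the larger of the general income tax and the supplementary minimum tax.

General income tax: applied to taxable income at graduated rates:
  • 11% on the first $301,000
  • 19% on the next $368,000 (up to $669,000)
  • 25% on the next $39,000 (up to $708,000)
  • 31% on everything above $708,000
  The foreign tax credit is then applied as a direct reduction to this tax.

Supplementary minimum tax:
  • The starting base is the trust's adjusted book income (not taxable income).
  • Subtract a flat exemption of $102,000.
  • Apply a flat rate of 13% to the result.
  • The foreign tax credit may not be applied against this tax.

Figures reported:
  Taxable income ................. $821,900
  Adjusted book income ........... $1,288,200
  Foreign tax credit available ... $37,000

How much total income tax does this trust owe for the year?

$154,206

Supplementary minimum tax:
  Base (adjusted book income): $1,288,200
  Less exemption $102,000 → base $1,186,200
  $1,186,200 × 13% = $154,206

General income tax:
  $301,000 × 11% = $33,110
  $368,000 × 19% = $69,920
  $39,000 × 25% = $9,750
  $113,900 × 31% = $35,309
  → $148,089
  Less foreign tax credit $37,000 → $111,089

$154,206 > $111,089, so the supplementary minimum tax is the binding amount.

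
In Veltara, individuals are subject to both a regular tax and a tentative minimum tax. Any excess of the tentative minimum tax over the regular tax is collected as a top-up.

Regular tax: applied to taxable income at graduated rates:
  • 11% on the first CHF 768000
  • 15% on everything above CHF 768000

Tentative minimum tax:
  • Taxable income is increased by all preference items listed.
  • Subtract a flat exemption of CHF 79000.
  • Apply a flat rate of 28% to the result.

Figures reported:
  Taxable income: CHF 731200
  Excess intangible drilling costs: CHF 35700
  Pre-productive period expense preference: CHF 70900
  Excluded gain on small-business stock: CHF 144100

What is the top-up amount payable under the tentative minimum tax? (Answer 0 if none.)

Tentative minimum tax:
  Adjusted income: CHF 731200 + CHF 35700 + CHF 70900 + CHF 144100 = CHF 981900
  Less exemption CHF 79000 → base CHF 902900
  CHF 902900 × 28% = CHF 252812

Regular tax:
  CHF 731200 × 11% = CHF 80432

Excess of tentative minimum tax over regular tax: CHF 252812 − CHF 80432 = CHF 172380.

CHF 172380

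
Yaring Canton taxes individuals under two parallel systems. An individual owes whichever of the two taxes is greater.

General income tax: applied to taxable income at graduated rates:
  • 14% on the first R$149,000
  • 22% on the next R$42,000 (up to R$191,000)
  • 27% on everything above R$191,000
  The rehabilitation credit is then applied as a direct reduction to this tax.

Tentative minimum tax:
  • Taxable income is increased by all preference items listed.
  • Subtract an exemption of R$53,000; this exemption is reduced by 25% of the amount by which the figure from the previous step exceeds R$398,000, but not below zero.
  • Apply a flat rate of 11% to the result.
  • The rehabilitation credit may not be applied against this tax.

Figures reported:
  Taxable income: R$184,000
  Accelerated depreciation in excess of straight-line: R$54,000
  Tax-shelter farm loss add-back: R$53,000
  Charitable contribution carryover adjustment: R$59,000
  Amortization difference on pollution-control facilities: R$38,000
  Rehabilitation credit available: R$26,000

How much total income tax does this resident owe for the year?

R$36,850

General income tax:
  R$149,000 × 14% = R$20,860
  R$35,000 × 22% = R$7,700
  → R$28,560
  Less rehabilitation credit R$26,000 → R$2,560

Tentative minimum tax:
  Adjusted income: R$184,000 + R$54,000 + R$53,000 + R$59,000 + R$38,000 = R$388,000
  Exemption: R$388,000 ≤ R$398,000, so full R$53,000 applies
  Base: R$388,000 − R$53,000 = R$335,000
  R$335,000 × 11% = R$36,850

R$36,850 > R$2,560, so the tentative minimum tax is the binding amount.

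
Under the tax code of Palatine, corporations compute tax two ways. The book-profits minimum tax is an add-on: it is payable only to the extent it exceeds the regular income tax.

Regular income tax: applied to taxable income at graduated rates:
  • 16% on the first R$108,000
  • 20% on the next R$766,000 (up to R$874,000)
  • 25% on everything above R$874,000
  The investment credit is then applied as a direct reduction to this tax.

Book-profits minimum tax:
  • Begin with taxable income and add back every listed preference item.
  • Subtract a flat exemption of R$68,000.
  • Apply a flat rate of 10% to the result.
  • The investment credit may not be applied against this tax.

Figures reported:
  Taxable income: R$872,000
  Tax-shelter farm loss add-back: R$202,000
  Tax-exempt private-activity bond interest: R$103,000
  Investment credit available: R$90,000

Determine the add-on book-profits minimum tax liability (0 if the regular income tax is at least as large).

Regular income tax:
  R$108,000 × 16% = R$17,280
  R$764,000 × 20% = R$152,800
  → R$170,080
  Less investment credit R$90,000 → R$80,080

Book-profits minimum tax:
  Adjusted income: R$872,000 + R$202,000 + R$103,000 = R$1,177,000
  Less exemption R$68,000 → base R$1,109,000
  R$1,109,000 × 10% = R$110,900

Excess of book-profits minimum tax over regular income tax: R$110,900 − R$80,080 = R$30,820.

R$30,820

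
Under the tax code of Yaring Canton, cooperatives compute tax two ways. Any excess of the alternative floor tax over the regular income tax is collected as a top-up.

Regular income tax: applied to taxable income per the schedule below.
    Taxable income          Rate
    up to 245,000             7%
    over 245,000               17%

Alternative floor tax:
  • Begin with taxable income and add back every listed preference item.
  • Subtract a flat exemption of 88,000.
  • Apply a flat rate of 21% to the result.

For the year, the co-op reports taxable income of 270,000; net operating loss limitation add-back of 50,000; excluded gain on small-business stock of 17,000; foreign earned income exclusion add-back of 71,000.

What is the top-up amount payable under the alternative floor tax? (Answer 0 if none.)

45,800

Alternative floor tax:
  Adjusted income: 270,000 + 50,000 + 17,000 + 71,000 = 408,000
  Less exemption 88,000 → base 320,000
  320,000 × 21% = 67,200

Regular income tax:
  245,000 × 7% = 17,150
  25,000 × 17% = 4,250
  → 21,400

Excess of alternative floor tax over regular income tax: 67,200 − 21,400 = 45,800.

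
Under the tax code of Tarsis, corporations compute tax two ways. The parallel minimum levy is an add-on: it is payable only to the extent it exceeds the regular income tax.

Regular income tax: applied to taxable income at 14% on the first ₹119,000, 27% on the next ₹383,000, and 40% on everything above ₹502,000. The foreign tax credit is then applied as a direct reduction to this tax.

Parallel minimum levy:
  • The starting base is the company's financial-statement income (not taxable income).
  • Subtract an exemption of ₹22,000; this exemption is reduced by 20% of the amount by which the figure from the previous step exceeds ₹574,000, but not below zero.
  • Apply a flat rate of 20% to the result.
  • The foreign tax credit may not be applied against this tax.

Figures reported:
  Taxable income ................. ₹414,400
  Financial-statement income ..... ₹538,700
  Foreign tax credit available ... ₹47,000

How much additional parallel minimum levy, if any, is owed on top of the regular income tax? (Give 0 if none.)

₹53,922

Parallel minimum levy:
  Base (financial-statement income): ₹538,700
  Exemption: ₹538,700 ≤ ₹574,000, so full ₹22,000 applies
  Base: ₹538,700 − ₹22,000 = ₹516,700
  ₹516,700 × 20% = ₹103,340

Regular income tax:
  ₹119,000 × 14% = ₹16,660
  ₹295,400 × 27% = ₹79,758
  → ₹96,418
  Less foreign tax credit ₹47,000 → ₹49,418

Excess of parallel minimum levy over regular income tax: ₹103,340 − ₹49,418 = ₹53,922.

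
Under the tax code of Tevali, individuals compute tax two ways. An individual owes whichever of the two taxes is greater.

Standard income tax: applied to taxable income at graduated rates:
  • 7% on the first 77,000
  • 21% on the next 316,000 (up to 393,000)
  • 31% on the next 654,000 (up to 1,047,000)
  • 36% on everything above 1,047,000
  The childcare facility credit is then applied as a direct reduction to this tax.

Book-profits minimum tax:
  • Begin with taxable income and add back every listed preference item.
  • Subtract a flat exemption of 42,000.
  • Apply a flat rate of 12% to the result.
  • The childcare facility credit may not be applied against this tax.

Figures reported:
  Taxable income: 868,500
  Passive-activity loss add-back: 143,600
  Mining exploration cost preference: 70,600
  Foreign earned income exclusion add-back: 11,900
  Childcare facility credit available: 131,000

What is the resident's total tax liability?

Book-profits minimum tax:
  Adjusted income: 868,500 + 143,600 + 70,600 + 11,900 = 1,094,600
  Less exemption 42,000 → base 1,052,600
  1,052,600 × 12% = 126,312

Standard income tax:
  77,000 × 7% = 5,390
  316,000 × 21% = 66,360
  475,500 × 31% = 147,405
  → 219,155
  Less childcare facility credit 131,000 → 88,155

126,312 > 88,155, so the book-profits minimum tax is the binding amount.

126,312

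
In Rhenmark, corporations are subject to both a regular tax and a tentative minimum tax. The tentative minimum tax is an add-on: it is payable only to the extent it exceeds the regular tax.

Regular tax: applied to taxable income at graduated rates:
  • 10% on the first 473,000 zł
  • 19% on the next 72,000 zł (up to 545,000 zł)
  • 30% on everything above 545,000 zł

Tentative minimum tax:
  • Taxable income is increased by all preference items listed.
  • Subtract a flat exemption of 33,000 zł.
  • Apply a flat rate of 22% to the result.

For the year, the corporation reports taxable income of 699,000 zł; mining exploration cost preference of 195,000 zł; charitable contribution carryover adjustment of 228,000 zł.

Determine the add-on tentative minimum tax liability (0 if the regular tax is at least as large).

132,400 zł

Tentative minimum tax:
  Adjusted income: 699,000 zł + 195,000 zł + 228,000 zł = 1,122,000 zł
  Less exemption 33,000 zł → base 1,089,000 zł
  1,089,000 zł × 22% = 239,580 zł

Regular tax:
  473,000 zł × 10% = 47,300 zł
  72,000 zł × 19% = 13,680 zł
  154,000 zł × 30% = 46,200 zł
  → 107,180 zł

Excess of tentative minimum tax over regular tax: 239,580 zł − 107,180 zł = 132,400 zł.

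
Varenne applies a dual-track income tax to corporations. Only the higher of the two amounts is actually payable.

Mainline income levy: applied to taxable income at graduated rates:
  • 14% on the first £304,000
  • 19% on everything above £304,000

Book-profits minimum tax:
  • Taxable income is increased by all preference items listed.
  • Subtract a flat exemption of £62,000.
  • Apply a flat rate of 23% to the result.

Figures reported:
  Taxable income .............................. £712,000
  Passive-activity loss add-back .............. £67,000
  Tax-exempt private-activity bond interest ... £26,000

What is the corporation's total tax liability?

£170,890

Mainline income levy:
  £304,000 × 14% = £42,560
  £408,000 × 19% = £77,520
  → £120,080

Book-profits minimum tax:
  Adjusted income: £712,000 + £67,000 + £26,000 = £805,000
  Less exemption £62,000 → base £743,000
  £743,000 × 23% = £170,890

£170,890 > £120,080, so the book-profits minimum tax is the binding amount.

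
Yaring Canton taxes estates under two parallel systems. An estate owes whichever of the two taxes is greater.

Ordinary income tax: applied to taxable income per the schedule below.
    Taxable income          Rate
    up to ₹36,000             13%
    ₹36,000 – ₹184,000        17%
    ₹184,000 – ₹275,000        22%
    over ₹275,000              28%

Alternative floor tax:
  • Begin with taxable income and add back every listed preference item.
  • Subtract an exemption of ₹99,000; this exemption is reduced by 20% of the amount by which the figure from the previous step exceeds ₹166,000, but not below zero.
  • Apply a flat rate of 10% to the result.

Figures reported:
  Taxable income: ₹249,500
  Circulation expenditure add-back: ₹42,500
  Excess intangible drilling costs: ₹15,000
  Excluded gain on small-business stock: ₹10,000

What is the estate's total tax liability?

Ordinary income tax:
  ₹36,000 × 13% = ₹4,680
  ₹148,000 × 17% = ₹25,160
  ₹65,500 × 22% = ₹14,410
  → ₹44,250

Alternative floor tax:
  Adjusted income: ₹249,500 + ₹42,500 + ₹15,000 + ₹10,000 = ₹317,000
  Exemption: ₹99,000 − 20% × (₹317,000 − ₹166,000) = ₹99,000 − ₹30,200 = ₹68,800
  Base: ₹317,000 − ₹68,800 = ₹248,200
  ₹248,200 × 10% = ₹24,820

₹44,250 > ₹24,820, so the ordinary income tax governs.

₹44,250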